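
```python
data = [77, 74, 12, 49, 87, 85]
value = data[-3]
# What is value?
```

data has length 6. Negative index -3 maps to positive index 6 + (-3) = 3. data[3] = 49.

49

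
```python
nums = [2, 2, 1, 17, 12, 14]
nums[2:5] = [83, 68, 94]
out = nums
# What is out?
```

nums starts as [2, 2, 1, 17, 12, 14] (length 6). The slice nums[2:5] covers indices [2, 3, 4] with values [1, 17, 12]. Replacing that slice with [83, 68, 94] (same length) produces [2, 2, 83, 68, 94, 14].

[2, 2, 83, 68, 94, 14]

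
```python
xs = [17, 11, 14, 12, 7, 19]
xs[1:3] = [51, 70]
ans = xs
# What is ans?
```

xs starts as [17, 11, 14, 12, 7, 19] (length 6). The slice xs[1:3] covers indices [1, 2] with values [11, 14]. Replacing that slice with [51, 70] (same length) produces [17, 51, 70, 12, 7, 19].

[17, 51, 70, 12, 7, 19]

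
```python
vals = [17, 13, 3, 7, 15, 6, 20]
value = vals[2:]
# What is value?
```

vals has length 7. The slice vals[2:] selects indices [2, 3, 4, 5, 6] (2->3, 3->7, 4->15, 5->6, 6->20), giving [3, 7, 15, 6, 20].

[3, 7, 15, 6, 20]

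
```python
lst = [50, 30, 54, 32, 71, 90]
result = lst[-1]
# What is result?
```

lst has length 6. Negative index -1 maps to positive index 6 + (-1) = 5. lst[5] = 90.

90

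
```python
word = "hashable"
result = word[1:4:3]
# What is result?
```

word has length 8. The slice word[1:4:3] selects indices [1] (1->'a'), giving 'a'.

'a'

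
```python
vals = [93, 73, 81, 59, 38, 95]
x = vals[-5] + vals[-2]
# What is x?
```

vals has length 6. Negative index -5 maps to positive index 6 + (-5) = 1. vals[1] = 73.
vals has length 6. Negative index -2 maps to positive index 6 + (-2) = 4. vals[4] = 38.
Sum: 73 + 38 = 111.

111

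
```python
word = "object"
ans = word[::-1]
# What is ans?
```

word has length 6. The slice word[::-1] selects indices [5, 4, 3, 2, 1, 0] (5->'t', 4->'c', 3->'e', 2->'j', 1->'b', 0->'o'), giving 'tcejbo'.

'tcejbo'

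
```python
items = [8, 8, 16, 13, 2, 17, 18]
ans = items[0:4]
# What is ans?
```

items has length 7. The slice items[0:4] selects indices [0, 1, 2, 3] (0->8, 1->8, 2->16, 3->13), giving [8, 8, 16, 13].

[8, 8, 16, 13]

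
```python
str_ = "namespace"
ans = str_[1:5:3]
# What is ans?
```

str_ has length 9. The slice str_[1:5:3] selects indices [1, 4] (1->'a', 4->'s'), giving 'as'.

'as'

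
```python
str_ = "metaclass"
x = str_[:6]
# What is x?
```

str_ has length 9. The slice str_[:6] selects indices [0, 1, 2, 3, 4, 5] (0->'m', 1->'e', 2->'t', 3->'a', 4->'c', 5->'l'), giving 'metacl'.

'metacl'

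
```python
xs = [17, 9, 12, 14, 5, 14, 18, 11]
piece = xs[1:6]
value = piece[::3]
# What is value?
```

xs has length 8. The slice xs[1:6] selects indices [1, 2, 3, 4, 5] (1->9, 2->12, 3->14, 4->5, 5->14), giving [9, 12, 14, 5, 14]. So piece = [9, 12, 14, 5, 14]. piece has length 5. The slice piece[::3] selects indices [0, 3] (0->9, 3->5), giving [9, 5].

[9, 5]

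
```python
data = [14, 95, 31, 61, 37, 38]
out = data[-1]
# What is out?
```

data has length 6. Negative index -1 maps to positive index 6 + (-1) = 5. data[5] = 38.

38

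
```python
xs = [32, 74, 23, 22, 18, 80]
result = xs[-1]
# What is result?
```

xs has length 6. Negative index -1 maps to positive index 6 + (-1) = 5. xs[5] = 80.

80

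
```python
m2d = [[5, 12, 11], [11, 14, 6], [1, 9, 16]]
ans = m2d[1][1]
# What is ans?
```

m2d[1] = [11, 14, 6]. Taking column 1 of that row yields 14.

14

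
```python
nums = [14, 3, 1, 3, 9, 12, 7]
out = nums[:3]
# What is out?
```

nums has length 7. The slice nums[:3] selects indices [0, 1, 2] (0->14, 1->3, 2->1), giving [14, 3, 1].

[14, 3, 1]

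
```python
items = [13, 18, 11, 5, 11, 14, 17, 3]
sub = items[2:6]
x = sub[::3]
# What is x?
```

items has length 8. The slice items[2:6] selects indices [2, 3, 4, 5] (2->11, 3->5, 4->11, 5->14), giving [11, 5, 11, 14]. So sub = [11, 5, 11, 14]. sub has length 4. The slice sub[::3] selects indices [0, 3] (0->11, 3->14), giving [11, 14].

[11, 14]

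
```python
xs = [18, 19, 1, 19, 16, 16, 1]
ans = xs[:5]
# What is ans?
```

xs has length 7. The slice xs[:5] selects indices [0, 1, 2, 3, 4] (0->18, 1->19, 2->1, 3->19, 4->16), giving [18, 19, 1, 19, 16].

[18, 19, 1, 19, 16]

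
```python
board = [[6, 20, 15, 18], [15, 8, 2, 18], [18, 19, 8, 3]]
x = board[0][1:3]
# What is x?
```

board[0] = [6, 20, 15, 18]. board[0] has length 4. The slice board[0][1:3] selects indices [1, 2] (1->20, 2->15), giving [20, 15].

[20, 15]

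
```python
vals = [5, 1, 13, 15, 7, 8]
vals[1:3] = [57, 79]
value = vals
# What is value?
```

vals starts as [5, 1, 13, 15, 7, 8] (length 6). The slice vals[1:3] covers indices [1, 2] with values [1, 13]. Replacing that slice with [57, 79] (same length) produces [5, 57, 79, 15, 7, 8].

[5, 57, 79, 15, 7, 8]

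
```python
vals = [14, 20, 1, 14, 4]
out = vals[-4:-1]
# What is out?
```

vals has length 5. The slice vals[-4:-1] selects indices [1, 2, 3] (1->20, 2->1, 3->14), giving [20, 1, 14].

[20, 1, 14]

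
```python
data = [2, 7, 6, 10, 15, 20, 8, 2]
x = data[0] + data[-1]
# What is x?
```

data has length 8. data[0] = 2.
data has length 8. Negative index -1 maps to positive index 8 + (-1) = 7. data[7] = 2.
Sum: 2 + 2 = 4.

4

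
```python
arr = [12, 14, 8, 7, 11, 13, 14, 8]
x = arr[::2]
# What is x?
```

arr has length 8. The slice arr[::2] selects indices [0, 2, 4, 6] (0->12, 2->8, 4->11, 6->14), giving [12, 8, 11, 14].

[12, 8, 11, 14]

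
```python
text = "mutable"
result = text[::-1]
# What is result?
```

text has length 7. The slice text[::-1] selects indices [6, 5, 4, 3, 2, 1, 0] (6->'e', 5->'l', 4->'b', 3->'a', 2->'t', 1->'u', 0->'m'), giving 'elbatum'.

'elbatum'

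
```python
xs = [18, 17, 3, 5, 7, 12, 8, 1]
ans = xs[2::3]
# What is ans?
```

xs has length 8. The slice xs[2::3] selects indices [2, 5] (2->3, 5->12), giving [3, 12].

[3, 12]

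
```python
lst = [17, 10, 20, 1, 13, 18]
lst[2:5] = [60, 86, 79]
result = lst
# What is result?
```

lst starts as [17, 10, 20, 1, 13, 18] (length 6). The slice lst[2:5] covers indices [2, 3, 4] with values [20, 1, 13]. Replacing that slice with [60, 86, 79] (same length) produces [17, 10, 60, 86, 79, 18].

[17, 10, 60, 86, 79, 18]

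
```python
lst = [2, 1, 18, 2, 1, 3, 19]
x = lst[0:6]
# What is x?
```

lst has length 7. The slice lst[0:6] selects indices [0, 1, 2, 3, 4, 5] (0->2, 1->1, 2->18, 3->2, 4->1, 5->3), giving [2, 1, 18, 2, 1, 3].

[2, 1, 18, 2, 1, 3]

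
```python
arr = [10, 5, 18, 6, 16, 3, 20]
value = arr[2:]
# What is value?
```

arr has length 7. The slice arr[2:] selects indices [2, 3, 4, 5, 6] (2->18, 3->6, 4->16, 5->3, 6->20), giving [18, 6, 16, 3, 20].

[18, 6, 16, 3, 20]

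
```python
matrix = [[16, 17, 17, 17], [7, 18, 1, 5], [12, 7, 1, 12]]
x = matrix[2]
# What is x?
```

matrix has 3 rows. Row 2 is [12, 7, 1, 12].

[12, 7, 1, 12]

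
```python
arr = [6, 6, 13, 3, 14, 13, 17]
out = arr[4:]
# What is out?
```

arr has length 7. The slice arr[4:] selects indices [4, 5, 6] (4->14, 5->13, 6->17), giving [14, 13, 17].

[14, 13, 17]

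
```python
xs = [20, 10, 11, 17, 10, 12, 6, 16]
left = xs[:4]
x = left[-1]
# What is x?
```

xs has length 8. The slice xs[:4] selects indices [0, 1, 2, 3] (0->20, 1->10, 2->11, 3->17), giving [20, 10, 11, 17]. So left = [20, 10, 11, 17]. Then left[-1] = 17.

17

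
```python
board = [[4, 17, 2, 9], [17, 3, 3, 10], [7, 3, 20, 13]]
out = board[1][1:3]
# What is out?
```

board[1] = [17, 3, 3, 10]. board[1] has length 4. The slice board[1][1:3] selects indices [1, 2] (1->3, 2->3), giving [3, 3].

[3, 3]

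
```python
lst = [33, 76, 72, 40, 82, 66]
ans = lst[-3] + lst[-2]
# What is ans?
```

lst has length 6. Negative index -3 maps to positive index 6 + (-3) = 3. lst[3] = 40.
lst has length 6. Negative index -2 maps to positive index 6 + (-2) = 4. lst[4] = 82.
Sum: 40 + 82 = 122.

122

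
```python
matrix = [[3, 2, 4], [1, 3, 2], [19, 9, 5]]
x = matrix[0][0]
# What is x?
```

matrix[0] = [3, 2, 4]. Taking column 0 of that row yields 3.

3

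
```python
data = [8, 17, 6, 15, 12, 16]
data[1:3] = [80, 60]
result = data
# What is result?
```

data starts as [8, 17, 6, 15, 12, 16] (length 6). The slice data[1:3] covers indices [1, 2] with values [17, 6]. Replacing that slice with [80, 60] (same length) produces [8, 80, 60, 15, 12, 16].

[8, 80, 60, 15, 12, 16]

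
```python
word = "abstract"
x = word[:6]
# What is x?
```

word has length 8. The slice word[:6] selects indices [0, 1, 2, 3, 4, 5] (0->'a', 1->'b', 2->'s', 3->'t', 4->'r', 5->'a'), giving 'abstra'.

'abstra'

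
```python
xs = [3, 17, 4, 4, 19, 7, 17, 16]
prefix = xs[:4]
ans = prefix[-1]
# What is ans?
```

xs has length 8. The slice xs[:4] selects indices [0, 1, 2, 3] (0->3, 1->17, 2->4, 3->4), giving [3, 17, 4, 4]. So prefix = [3, 17, 4, 4]. Then prefix[-1] = 4.

4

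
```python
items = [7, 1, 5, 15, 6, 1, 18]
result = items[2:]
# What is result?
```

items has length 7. The slice items[2:] selects indices [2, 3, 4, 5, 6] (2->5, 3->15, 4->6, 5->1, 6->18), giving [5, 15, 6, 1, 18].

[5, 15, 6, 1, 18]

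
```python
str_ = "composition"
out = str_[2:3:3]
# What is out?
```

str_ has length 11. The slice str_[2:3:3] selects indices [2] (2->'m'), giving 'm'.

'm'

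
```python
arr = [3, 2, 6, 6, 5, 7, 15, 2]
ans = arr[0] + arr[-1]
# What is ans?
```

arr has length 8. arr[0] = 3.
arr has length 8. Negative index -1 maps to positive index 8 + (-1) = 7. arr[7] = 2.
Sum: 3 + 2 = 5.

5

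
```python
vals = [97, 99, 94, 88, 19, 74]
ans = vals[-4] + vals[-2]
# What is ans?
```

vals has length 6. Negative index -4 maps to positive index 6 + (-4) = 2. vals[2] = 94.
vals has length 6. Negative index -2 maps to positive index 6 + (-2) = 4. vals[4] = 19.
Sum: 94 + 19 = 113.

113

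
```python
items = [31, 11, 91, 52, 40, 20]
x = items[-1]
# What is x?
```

items has length 6. Negative index -1 maps to positive index 6 + (-1) = 5. items[5] = 20.

20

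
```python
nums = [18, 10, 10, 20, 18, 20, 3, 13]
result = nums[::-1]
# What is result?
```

nums has length 8. The slice nums[::-1] selects indices [7, 6, 5, 4, 3, 2, 1, 0] (7->13, 6->3, 5->20, 4->18, 3->20, 2->10, 1->10, 0->18), giving [13, 3, 20, 18, 20, 10, 10, 18].

[13, 3, 20, 18, 20, 10, 10, 18]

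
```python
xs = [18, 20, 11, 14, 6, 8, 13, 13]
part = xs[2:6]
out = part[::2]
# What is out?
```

xs has length 8. The slice xs[2:6] selects indices [2, 3, 4, 5] (2->11, 3->14, 4->6, 5->8), giving [11, 14, 6, 8]. So part = [11, 14, 6, 8]. part has length 4. The slice part[::2] selects indices [0, 2] (0->11, 2->6), giving [11, 6].

[11, 6]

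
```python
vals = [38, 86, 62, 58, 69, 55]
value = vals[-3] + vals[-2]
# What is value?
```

vals has length 6. Negative index -3 maps to positive index 6 + (-3) = 3. vals[3] = 58.
vals has length 6. Negative index -2 maps to positive index 6 + (-2) = 4. vals[4] = 69.
Sum: 58 + 69 = 127.

127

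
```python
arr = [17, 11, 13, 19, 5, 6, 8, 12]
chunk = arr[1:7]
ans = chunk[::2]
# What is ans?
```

arr has length 8. The slice arr[1:7] selects indices [1, 2, 3, 4, 5, 6] (1->11, 2->13, 3->19, 4->5, 5->6, 6->8), giving [11, 13, 19, 5, 6, 8]. So chunk = [11, 13, 19, 5, 6, 8]. chunk has length 6. The slice chunk[::2] selects indices [0, 2, 4] (0->11, 2->19, 4->6), giving [11, 19, 6].

[11, 19, 6]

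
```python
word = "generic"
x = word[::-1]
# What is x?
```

word has length 7. The slice word[::-1] selects indices [6, 5, 4, 3, 2, 1, 0] (6->'c', 5->'i', 4->'r', 3->'e', 2->'n', 1->'e', 0->'g'), giving 'cireneg'.

'cireneg'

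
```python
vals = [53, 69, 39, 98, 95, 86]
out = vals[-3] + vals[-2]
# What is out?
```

vals has length 6. Negative index -3 maps to positive index 6 + (-3) = 3. vals[3] = 98.
vals has length 6. Negative index -2 maps to positive index 6 + (-2) = 4. vals[4] = 95.
Sum: 98 + 95 = 193.

193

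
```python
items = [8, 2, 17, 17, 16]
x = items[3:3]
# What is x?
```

items has length 5. The slice items[3:3] resolves to an empty index range, so the result is [].

[]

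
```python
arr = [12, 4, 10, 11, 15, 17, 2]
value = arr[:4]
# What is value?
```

arr has length 7. The slice arr[:4] selects indices [0, 1, 2, 3] (0->12, 1->4, 2->10, 3->11), giving [12, 4, 10, 11].

[12, 4, 10, 11]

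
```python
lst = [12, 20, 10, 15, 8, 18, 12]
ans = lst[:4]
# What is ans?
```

lst has length 7. The slice lst[:4] selects indices [0, 1, 2, 3] (0->12, 1->20, 2->10, 3->15), giving [12, 20, 10, 15].

[12, 20, 10, 15]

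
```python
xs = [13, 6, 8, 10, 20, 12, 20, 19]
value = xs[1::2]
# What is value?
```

xs has length 8. The slice xs[1::2] selects indices [1, 3, 5, 7] (1->6, 3->10, 5->12, 7->19), giving [6, 10, 12, 19].

[6, 10, 12, 19]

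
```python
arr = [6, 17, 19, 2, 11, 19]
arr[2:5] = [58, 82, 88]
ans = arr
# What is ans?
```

arr starts as [6, 17, 19, 2, 11, 19] (length 6). The slice arr[2:5] covers indices [2, 3, 4] with values [19, 2, 11]. Replacing that slice with [58, 82, 88] (same length) produces [6, 17, 58, 82, 88, 19].

[6, 17, 58, 82, 88, 19]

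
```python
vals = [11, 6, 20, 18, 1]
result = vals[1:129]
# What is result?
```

vals has length 5. The slice vals[1:129] selects indices [1, 2, 3, 4] (1->6, 2->20, 3->18, 4->1), giving [6, 20, 18, 1].

[6, 20, 18, 1]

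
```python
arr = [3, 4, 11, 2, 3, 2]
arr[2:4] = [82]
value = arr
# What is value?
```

arr starts as [3, 4, 11, 2, 3, 2] (length 6). The slice arr[2:4] covers indices [2, 3] with values [11, 2]. Replacing that slice with [82] (different length) produces [3, 4, 82, 3, 2].

[3, 4, 82, 3, 2]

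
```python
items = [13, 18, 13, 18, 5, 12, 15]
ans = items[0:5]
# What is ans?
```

items has length 7. The slice items[0:5] selects indices [0, 1, 2, 3, 4] (0->13, 1->18, 2->13, 3->18, 4->5), giving [13, 18, 13, 18, 5].

[13, 18, 13, 18, 5]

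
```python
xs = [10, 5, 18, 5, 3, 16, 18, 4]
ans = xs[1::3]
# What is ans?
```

xs has length 8. The slice xs[1::3] selects indices [1, 4, 7] (1->5, 4->3, 7->4), giving [5, 3, 4].

[5, 3, 4]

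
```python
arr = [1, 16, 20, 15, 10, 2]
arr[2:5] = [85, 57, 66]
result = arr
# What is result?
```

arr starts as [1, 16, 20, 15, 10, 2] (length 6). The slice arr[2:5] covers indices [2, 3, 4] with values [20, 15, 10]. Replacing that slice with [85, 57, 66] (same length) produces [1, 16, 85, 57, 66, 2].

[1, 16, 85, 57, 66, 2]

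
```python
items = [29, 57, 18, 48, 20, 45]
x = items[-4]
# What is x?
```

items has length 6. Negative index -4 maps to positive index 6 + (-4) = 2. items[2] = 18.

18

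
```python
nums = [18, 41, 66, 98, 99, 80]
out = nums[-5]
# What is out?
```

nums has length 6. Negative index -5 maps to positive index 6 + (-5) = 1. nums[1] = 41.

41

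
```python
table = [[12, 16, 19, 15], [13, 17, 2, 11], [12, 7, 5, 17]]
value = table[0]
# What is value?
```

table has 3 rows. Row 0 is [12, 16, 19, 15].

[12, 16, 19, 15]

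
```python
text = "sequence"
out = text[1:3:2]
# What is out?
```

text has length 8. The slice text[1:3:2] selects indices [1] (1->'e'), giving 'e'.

'e'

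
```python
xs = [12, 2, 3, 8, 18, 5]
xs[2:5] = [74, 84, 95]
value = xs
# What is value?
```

xs starts as [12, 2, 3, 8, 18, 5] (length 6). The slice xs[2:5] covers indices [2, 3, 4] with values [3, 8, 18]. Replacing that slice with [74, 84, 95] (same length) produces [12, 2, 74, 84, 95, 5].

[12, 2, 74, 84, 95, 5]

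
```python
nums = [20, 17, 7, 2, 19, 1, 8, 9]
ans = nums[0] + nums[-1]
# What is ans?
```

nums has length 8. nums[0] = 20.
nums has length 8. Negative index -1 maps to positive index 8 + (-1) = 7. nums[7] = 9.
Sum: 20 + 9 = 29.

29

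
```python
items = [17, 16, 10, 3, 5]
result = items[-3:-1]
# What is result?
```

items has length 5. The slice items[-3:-1] selects indices [2, 3] (2->10, 3->3), giving [10, 3].

[10, 3]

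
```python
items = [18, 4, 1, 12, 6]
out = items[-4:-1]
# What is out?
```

items has length 5. The slice items[-4:-1] selects indices [1, 2, 3] (1->4, 2->1, 3->12), giving [4, 1, 12].

[4, 1, 12]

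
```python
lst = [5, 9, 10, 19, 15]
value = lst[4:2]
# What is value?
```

lst has length 5. The slice lst[4:2] resolves to an empty index range, so the result is [].

[]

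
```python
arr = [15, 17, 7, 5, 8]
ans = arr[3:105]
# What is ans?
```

arr has length 5. The slice arr[3:105] selects indices [3, 4] (3->5, 4->8), giving [5, 8].

[5, 8]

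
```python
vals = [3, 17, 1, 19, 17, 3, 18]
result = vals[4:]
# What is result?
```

vals has length 7. The slice vals[4:] selects indices [4, 5, 6] (4->17, 5->3, 6->18), giving [17, 3, 18].

[17, 3, 18]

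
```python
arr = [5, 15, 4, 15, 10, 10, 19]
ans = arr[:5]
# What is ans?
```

arr has length 7. The slice arr[:5] selects indices [0, 1, 2, 3, 4] (0->5, 1->15, 2->4, 3->15, 4->10), giving [5, 15, 4, 15, 10].

[5, 15, 4, 15, 10]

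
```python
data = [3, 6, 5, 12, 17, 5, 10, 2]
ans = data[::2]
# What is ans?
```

data has length 8. The slice data[::2] selects indices [0, 2, 4, 6] (0->3, 2->5, 4->17, 6->10), giving [3, 5, 17, 10].

[3, 5, 17, 10]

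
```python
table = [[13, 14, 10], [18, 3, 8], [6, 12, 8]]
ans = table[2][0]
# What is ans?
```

table[2] = [6, 12, 8]. Taking column 0 of that row yields 6.

6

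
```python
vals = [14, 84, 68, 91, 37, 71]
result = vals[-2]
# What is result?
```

vals has length 6. Negative index -2 maps to positive index 6 + (-2) = 4. vals[4] = 37.

37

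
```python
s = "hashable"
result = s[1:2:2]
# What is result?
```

s has length 8. The slice s[1:2:2] selects indices [1] (1->'a'), giving 'a'.

'a'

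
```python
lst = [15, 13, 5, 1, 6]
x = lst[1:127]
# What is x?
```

lst has length 5. The slice lst[1:127] selects indices [1, 2, 3, 4] (1->13, 2->5, 3->1, 4->6), giving [13, 5, 1, 6].

[13, 5, 1, 6]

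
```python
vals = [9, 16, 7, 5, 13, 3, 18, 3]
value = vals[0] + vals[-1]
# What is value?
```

vals has length 8. vals[0] = 9.
vals has length 8. Negative index -1 maps to positive index 8 + (-1) = 7. vals[7] = 3.
Sum: 9 + 3 = 12.

12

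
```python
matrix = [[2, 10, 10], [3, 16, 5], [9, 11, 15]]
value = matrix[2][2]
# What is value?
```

matrix[2] = [9, 11, 15]. Taking column 2 of that row yields 15.

15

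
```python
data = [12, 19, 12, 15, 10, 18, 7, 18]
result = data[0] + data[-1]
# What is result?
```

data has length 8. data[0] = 12.
data has length 8. Negative index -1 maps to positive index 8 + (-1) = 7. data[7] = 18.
Sum: 12 + 18 = 30.

30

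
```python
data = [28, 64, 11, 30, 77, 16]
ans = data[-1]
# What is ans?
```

data has length 6. Negative index -1 maps to positive index 6 + (-1) = 5. data[5] = 16.

16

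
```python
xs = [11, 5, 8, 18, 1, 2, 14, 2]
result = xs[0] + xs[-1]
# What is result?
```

xs has length 8. xs[0] = 11.
xs has length 8. Negative index -1 maps to positive index 8 + (-1) = 7. xs[7] = 2.
Sum: 11 + 2 = 13.

13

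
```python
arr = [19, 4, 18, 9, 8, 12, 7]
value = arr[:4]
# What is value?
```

arr has length 7. The slice arr[:4] selects indices [0, 1, 2, 3] (0->19, 1->4, 2->18, 3->9), giving [19, 4, 18, 9].

[19, 4, 18, 9]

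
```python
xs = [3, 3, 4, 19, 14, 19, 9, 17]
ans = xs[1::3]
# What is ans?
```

xs has length 8. The slice xs[1::3] selects indices [1, 4, 7] (1->3, 4->14, 7->17), giving [3, 14, 17].

[3, 14, 17]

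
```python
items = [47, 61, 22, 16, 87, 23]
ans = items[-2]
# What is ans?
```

items has length 6. Negative index -2 maps to positive index 6 + (-2) = 4. items[4] = 87.

87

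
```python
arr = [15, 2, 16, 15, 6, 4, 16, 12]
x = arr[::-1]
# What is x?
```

arr has length 8. The slice arr[::-1] selects indices [7, 6, 5, 4, 3, 2, 1, 0] (7->12, 6->16, 5->4, 4->6, 3->15, 2->16, 1->2, 0->15), giving [12, 16, 4, 6, 15, 16, 2, 15].

[12, 16, 4, 6, 15, 16, 2, 15]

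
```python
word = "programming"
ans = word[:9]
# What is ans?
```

word has length 11. The slice word[:9] selects indices [0, 1, 2, 3, 4, 5, 6, 7, 8] (0->'p', 1->'r', 2->'o', 3->'g', 4->'r', 5->'a', 6->'m', 7->'m', 8->'i'), giving 'programmi'.

'programmi'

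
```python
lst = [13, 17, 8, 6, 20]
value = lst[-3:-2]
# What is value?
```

lst has length 5. The slice lst[-3:-2] selects indices [2] (2->8), giving [8].

[8]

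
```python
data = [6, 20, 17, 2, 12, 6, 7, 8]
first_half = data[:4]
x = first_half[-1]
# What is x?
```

data has length 8. The slice data[:4] selects indices [0, 1, 2, 3] (0->6, 1->20, 2->17, 3->2), giving [6, 20, 17, 2]. So first_half = [6, 20, 17, 2]. Then first_half[-1] = 2.

2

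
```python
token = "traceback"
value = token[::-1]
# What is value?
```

token has length 9. The slice token[::-1] selects indices [8, 7, 6, 5, 4, 3, 2, 1, 0] (8->'k', 7->'c', 6->'a', 5->'b', 4->'e', 3->'c', 2->'a', 1->'r', 0->'t'), giving 'kcabecart'.

'kcabecart'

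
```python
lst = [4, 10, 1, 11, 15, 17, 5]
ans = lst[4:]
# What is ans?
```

lst has length 7. The slice lst[4:] selects indices [4, 5, 6] (4->15, 5->17, 6->5), giving [15, 17, 5].

[15, 17, 5]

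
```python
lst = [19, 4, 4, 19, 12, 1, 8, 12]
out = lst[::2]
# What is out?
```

lst has length 8. The slice lst[::2] selects indices [0, 2, 4, 6] (0->19, 2->4, 4->12, 6->8), giving [19, 4, 12, 8].

[19, 4, 12, 8]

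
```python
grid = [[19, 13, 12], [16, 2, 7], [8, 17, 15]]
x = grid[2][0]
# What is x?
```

grid[2] = [8, 17, 15]. Taking column 0 of that row yields 8.

8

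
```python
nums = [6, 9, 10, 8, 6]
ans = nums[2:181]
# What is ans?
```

nums has length 5. The slice nums[2:181] selects indices [2, 3, 4] (2->10, 3->8, 4->6), giving [10, 8, 6].

[10, 8, 6]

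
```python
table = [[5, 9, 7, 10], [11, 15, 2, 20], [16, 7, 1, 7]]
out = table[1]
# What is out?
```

table has 3 rows. Row 1 is [11, 15, 2, 20].

[11, 15, 2, 20]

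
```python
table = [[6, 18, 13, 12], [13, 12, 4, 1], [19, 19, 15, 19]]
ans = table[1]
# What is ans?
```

table has 3 rows. Row 1 is [13, 12, 4, 1].

[13, 12, 4, 1]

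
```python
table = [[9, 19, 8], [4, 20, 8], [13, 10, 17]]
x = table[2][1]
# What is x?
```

table[2] = [13, 10, 17]. Taking column 1 of that row yields 10.

10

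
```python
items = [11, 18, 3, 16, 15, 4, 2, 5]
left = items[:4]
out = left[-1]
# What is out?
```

items has length 8. The slice items[:4] selects indices [0, 1, 2, 3] (0->11, 1->18, 2->3, 3->16), giving [11, 18, 3, 16]. So left = [11, 18, 3, 16]. Then left[-1] = 16.

16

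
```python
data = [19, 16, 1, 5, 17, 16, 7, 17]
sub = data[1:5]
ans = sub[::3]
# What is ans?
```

data has length 8. The slice data[1:5] selects indices [1, 2, 3, 4] (1->16, 2->1, 3->5, 4->17), giving [16, 1, 5, 17]. So sub = [16, 1, 5, 17]. sub has length 4. The slice sub[::3] selects indices [0, 3] (0->16, 3->17), giving [16, 17].

[16, 17]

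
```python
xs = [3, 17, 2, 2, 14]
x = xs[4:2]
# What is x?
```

xs has length 5. The slice xs[4:2] resolves to an empty index range, so the result is [].

[]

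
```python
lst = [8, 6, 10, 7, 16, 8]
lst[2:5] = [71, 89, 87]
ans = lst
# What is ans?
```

lst starts as [8, 6, 10, 7, 16, 8] (length 6). The slice lst[2:5] covers indices [2, 3, 4] with values [10, 7, 16]. Replacing that slice with [71, 89, 87] (same length) produces [8, 6, 71, 89, 87, 8].

[8, 6, 71, 89, 87, 8]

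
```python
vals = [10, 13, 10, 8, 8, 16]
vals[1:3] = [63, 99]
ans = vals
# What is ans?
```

vals starts as [10, 13, 10, 8, 8, 16] (length 6). The slice vals[1:3] covers indices [1, 2] with values [13, 10]. Replacing that slice with [63, 99] (same length) produces [10, 63, 99, 8, 8, 16].

[10, 63, 99, 8, 8, 16]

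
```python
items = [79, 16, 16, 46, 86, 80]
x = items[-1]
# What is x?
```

items has length 6. Negative index -1 maps to positive index 6 + (-1) = 5. items[5] = 80.

80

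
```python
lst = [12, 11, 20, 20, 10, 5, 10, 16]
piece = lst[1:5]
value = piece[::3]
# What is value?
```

lst has length 8. The slice lst[1:5] selects indices [1, 2, 3, 4] (1->11, 2->20, 3->20, 4->10), giving [11, 20, 20, 10]. So piece = [11, 20, 20, 10]. piece has length 4. The slice piece[::3] selects indices [0, 3] (0->11, 3->10), giving [11, 10].

[11, 10]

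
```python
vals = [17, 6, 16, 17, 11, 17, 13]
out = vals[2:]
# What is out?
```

vals has length 7. The slice vals[2:] selects indices [2, 3, 4, 5, 6] (2->16, 3->17, 4->11, 5->17, 6->13), giving [16, 17, 11, 17, 13].

[16, 17, 11, 17, 13]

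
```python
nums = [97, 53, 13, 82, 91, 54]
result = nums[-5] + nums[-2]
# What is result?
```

nums has length 6. Negative index -5 maps to positive index 6 + (-5) = 1. nums[1] = 53.
nums has length 6. Negative index -2 maps to positive index 6 + (-2) = 4. nums[4] = 91.
Sum: 53 + 91 = 144.

144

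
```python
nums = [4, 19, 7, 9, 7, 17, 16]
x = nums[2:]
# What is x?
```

nums has length 7. The slice nums[2:] selects indices [2, 3, 4, 5, 6] (2->7, 3->9, 4->7, 5->17, 6->16), giving [7, 9, 7, 17, 16].

[7, 9, 7, 17, 16]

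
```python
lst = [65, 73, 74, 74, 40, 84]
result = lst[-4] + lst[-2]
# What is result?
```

lst has length 6. Negative index -4 maps to positive index 6 + (-4) = 2. lst[2] = 74.
lst has length 6. Negative index -2 maps to positive index 6 + (-2) = 4. lst[4] = 40.
Sum: 74 + 40 = 114.

114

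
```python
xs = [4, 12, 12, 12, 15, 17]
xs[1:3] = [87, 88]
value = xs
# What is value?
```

xs starts as [4, 12, 12, 12, 15, 17] (length 6). The slice xs[1:3] covers indices [1, 2] with values [12, 12]. Replacing that slice with [87, 88] (same length) produces [4, 87, 88, 12, 15, 17].

[4, 87, 88, 12, 15, 17]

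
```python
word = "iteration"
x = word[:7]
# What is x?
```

word has length 9. The slice word[:7] selects indices [0, 1, 2, 3, 4, 5, 6] (0->'i', 1->'t', 2->'e', 3->'r', 4->'a', 5->'t', 6->'i'), giving 'iterati'.

'iterati'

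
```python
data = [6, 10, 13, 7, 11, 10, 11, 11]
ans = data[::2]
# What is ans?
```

data has length 8. The slice data[::2] selects indices [0, 2, 4, 6] (0->6, 2->13, 4->11, 6->11), giving [6, 13, 11, 11].

[6, 13, 11, 11]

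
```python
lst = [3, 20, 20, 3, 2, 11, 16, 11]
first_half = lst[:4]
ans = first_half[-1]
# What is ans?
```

lst has length 8. The slice lst[:4] selects indices [0, 1, 2, 3] (0->3, 1->20, 2->20, 3->3), giving [3, 20, 20, 3]. So first_half = [3, 20, 20, 3]. Then first_half[-1] = 3.

3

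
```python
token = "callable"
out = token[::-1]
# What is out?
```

token has length 8. The slice token[::-1] selects indices [7, 6, 5, 4, 3, 2, 1, 0] (7->'e', 6->'l', 5->'b', 4->'a', 3->'l', 2->'l', 1->'a', 0->'c'), giving 'elballac'.

'elballac'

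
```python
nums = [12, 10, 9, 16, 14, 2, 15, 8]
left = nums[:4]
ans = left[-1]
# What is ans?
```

nums has length 8. The slice nums[:4] selects indices [0, 1, 2, 3] (0->12, 1->10, 2->9, 3->16), giving [12, 10, 9, 16]. So left = [12, 10, 9, 16]. Then left[-1] = 16.

16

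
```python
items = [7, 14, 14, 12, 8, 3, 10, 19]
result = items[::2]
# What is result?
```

items has length 8. The slice items[::2] selects indices [0, 2, 4, 6] (0->7, 2->14, 4->8, 6->10), giving [7, 14, 8, 10].

[7, 14, 8, 10]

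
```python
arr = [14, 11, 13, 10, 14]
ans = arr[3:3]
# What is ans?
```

arr has length 5. The slice arr[3:3] resolves to an empty index range, so the result is [].

[]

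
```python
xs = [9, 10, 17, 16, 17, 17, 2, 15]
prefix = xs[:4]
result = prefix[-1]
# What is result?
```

xs has length 8. The slice xs[:4] selects indices [0, 1, 2, 3] (0->9, 1->10, 2->17, 3->16), giving [9, 10, 17, 16]. So prefix = [9, 10, 17, 16]. Then prefix[-1] = 16.

16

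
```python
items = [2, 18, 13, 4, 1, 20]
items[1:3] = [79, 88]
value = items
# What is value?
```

items starts as [2, 18, 13, 4, 1, 20] (length 6). The slice items[1:3] covers indices [1, 2] with values [18, 13]. Replacing that slice with [79, 88] (same length) produces [2, 79, 88, 4, 1, 20].

[2, 79, 88, 4, 1, 20]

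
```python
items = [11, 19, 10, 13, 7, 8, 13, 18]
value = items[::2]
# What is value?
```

items has length 8. The slice items[::2] selects indices [0, 2, 4, 6] (0->11, 2->10, 4->7, 6->13), giving [11, 10, 7, 13].

[11, 10, 7, 13]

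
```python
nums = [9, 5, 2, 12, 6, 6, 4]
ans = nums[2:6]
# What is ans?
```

nums has length 7. The slice nums[2:6] selects indices [2, 3, 4, 5] (2->2, 3->12, 4->6, 5->6), giving [2, 12, 6, 6].

[2, 12, 6, 6]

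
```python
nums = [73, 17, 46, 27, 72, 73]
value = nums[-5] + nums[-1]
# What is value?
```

nums has length 6. Negative index -5 maps to positive index 6 + (-5) = 1. nums[1] = 17.
nums has length 6. Negative index -1 maps to positive index 6 + (-1) = 5. nums[5] = 73.
Sum: 17 + 73 = 90.

90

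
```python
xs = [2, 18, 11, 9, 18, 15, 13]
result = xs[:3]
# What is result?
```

xs has length 7. The slice xs[:3] selects indices [0, 1, 2] (0->2, 1->18, 2->11), giving [2, 18, 11].

[2, 18, 11]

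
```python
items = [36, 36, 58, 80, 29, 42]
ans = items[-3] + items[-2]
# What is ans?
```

items has length 6. Negative index -3 maps to positive index 6 + (-3) = 3. items[3] = 80.
items has length 6. Negative index -2 maps to positive index 6 + (-2) = 4. items[4] = 29.
Sum: 80 + 29 = 109.

109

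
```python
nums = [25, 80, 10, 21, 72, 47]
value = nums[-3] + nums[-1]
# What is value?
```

nums has length 6. Negative index -3 maps to positive index 6 + (-3) = 3. nums[3] = 21.
nums has length 6. Negative index -1 maps to positive index 6 + (-1) = 5. nums[5] = 47.
Sum: 21 + 47 = 68.

68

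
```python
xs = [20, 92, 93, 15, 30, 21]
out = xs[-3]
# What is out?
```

xs has length 6. Negative index -3 maps to positive index 6 + (-3) = 3. xs[3] = 15.

15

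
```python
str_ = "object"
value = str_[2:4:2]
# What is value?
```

str_ has length 6. The slice str_[2:4:2] selects indices [2] (2->'j'), giving 'j'.

'j'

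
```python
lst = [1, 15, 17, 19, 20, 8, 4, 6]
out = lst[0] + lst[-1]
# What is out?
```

lst has length 8. lst[0] = 1.
lst has length 8. Negative index -1 maps to positive index 8 + (-1) = 7. lst[7] = 6.
Sum: 1 + 6 = 7.

7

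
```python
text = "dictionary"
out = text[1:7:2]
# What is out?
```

text has length 10. The slice text[1:7:2] selects indices [1, 3, 5] (1->'i', 3->'t', 5->'o'), giving 'ito'.

'ito'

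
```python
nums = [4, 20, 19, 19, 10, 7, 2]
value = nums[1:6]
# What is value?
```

nums has length 7. The slice nums[1:6] selects indices [1, 2, 3, 4, 5] (1->20, 2->19, 3->19, 4->10, 5->7), giving [20, 19, 19, 10, 7].

[20, 19, 19, 10, 7]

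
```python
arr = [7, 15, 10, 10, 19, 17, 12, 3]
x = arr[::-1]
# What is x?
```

arr has length 8. The slice arr[::-1] selects indices [7, 6, 5, 4, 3, 2, 1, 0] (7->3, 6->12, 5->17, 4->19, 3->10, 2->10, 1->15, 0->7), giving [3, 12, 17, 19, 10, 10, 15, 7].

[3, 12, 17, 19, 10, 10, 15, 7]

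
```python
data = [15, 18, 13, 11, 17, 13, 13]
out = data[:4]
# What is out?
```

data has length 7. The slice data[:4] selects indices [0, 1, 2, 3] (0->15, 1->18, 2->13, 3->11), giving [15, 18, 13, 11].

[15, 18, 13, 11]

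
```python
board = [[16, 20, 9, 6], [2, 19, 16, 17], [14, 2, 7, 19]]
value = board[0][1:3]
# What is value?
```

board[0] = [16, 20, 9, 6]. board[0] has length 4. The slice board[0][1:3] selects indices [1, 2] (1->20, 2->9), giving [20, 9].

[20, 9]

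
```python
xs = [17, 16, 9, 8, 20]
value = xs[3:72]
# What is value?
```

xs has length 5. The slice xs[3:72] selects indices [3, 4] (3->8, 4->20), giving [8, 20].

[8, 20]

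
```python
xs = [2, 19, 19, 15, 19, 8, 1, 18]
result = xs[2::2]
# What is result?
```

xs has length 8. The slice xs[2::2] selects indices [2, 4, 6] (2->19, 4->19, 6->1), giving [19, 19, 1].

[19, 19, 1]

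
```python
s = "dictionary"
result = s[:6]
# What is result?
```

s has length 10. The slice s[:6] selects indices [0, 1, 2, 3, 4, 5] (0->'d', 1->'i', 2->'c', 3->'t', 4->'i', 5->'o'), giving 'dictio'.

'dictio'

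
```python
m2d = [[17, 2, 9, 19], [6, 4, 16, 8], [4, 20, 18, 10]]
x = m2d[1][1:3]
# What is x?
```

m2d[1] = [6, 4, 16, 8]. m2d[1] has length 4. The slice m2d[1][1:3] selects indices [1, 2] (1->4, 2->16), giving [4, 16].

[4, 16]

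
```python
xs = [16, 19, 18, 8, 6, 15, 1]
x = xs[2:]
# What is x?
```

xs has length 7. The slice xs[2:] selects indices [2, 3, 4, 5, 6] (2->18, 3->8, 4->6, 5->15, 6->1), giving [18, 8, 6, 15, 1].

[18, 8, 6, 15, 1]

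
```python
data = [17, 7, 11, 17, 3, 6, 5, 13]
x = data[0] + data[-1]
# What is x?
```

data has length 8. data[0] = 17.
data has length 8. Negative index -1 maps to positive index 8 + (-1) = 7. data[7] = 13.
Sum: 17 + 13 = 30.

30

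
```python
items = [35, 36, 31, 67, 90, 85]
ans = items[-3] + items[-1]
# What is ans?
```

items has length 6. Negative index -3 maps to positive index 6 + (-3) = 3. items[3] = 67.
items has length 6. Negative index -1 maps to positive index 6 + (-1) = 5. items[5] = 85.
Sum: 67 + 85 = 152.

152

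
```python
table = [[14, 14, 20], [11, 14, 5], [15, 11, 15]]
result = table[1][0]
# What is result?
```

table[1] = [11, 14, 5]. Taking column 0 of that row yields 11.

11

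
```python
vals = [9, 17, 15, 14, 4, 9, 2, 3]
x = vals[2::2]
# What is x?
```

vals has length 8. The slice vals[2::2] selects indices [2, 4, 6] (2->15, 4->4, 6->2), giving [15, 4, 2].

[15, 4, 2]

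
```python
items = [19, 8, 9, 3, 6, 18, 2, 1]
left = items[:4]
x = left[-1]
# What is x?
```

items has length 8. The slice items[:4] selects indices [0, 1, 2, 3] (0->19, 1->8, 2->9, 3->3), giving [19, 8, 9, 3]. So left = [19, 8, 9, 3]. Then left[-1] = 3.

3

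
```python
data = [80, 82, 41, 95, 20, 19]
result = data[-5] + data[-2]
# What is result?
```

data has length 6. Negative index -5 maps to positive index 6 + (-5) = 1. data[1] = 82.
data has length 6. Negative index -2 maps to positive index 6 + (-2) = 4. data[4] = 20.
Sum: 82 + 20 = 102.

102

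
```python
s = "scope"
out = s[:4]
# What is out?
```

s has length 5. The slice s[:4] selects indices [0, 1, 2, 3] (0->'s', 1->'c', 2->'o', 3->'p'), giving 'scop'.

'scop'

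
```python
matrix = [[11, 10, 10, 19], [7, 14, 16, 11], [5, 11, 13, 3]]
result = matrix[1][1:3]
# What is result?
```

matrix[1] = [7, 14, 16, 11]. matrix[1] has length 4. The slice matrix[1][1:3] selects indices [1, 2] (1->14, 2->16), giving [14, 16].

[14, 16]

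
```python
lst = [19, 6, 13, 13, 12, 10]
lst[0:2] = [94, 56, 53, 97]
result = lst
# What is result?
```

lst starts as [19, 6, 13, 13, 12, 10] (length 6). The slice lst[0:2] covers indices [0, 1] with values [19, 6]. Replacing that slice with [94, 56, 53, 97] (different length) produces [94, 56, 53, 97, 13, 13, 12, 10].

[94, 56, 53, 97, 13, 13, 12, 10]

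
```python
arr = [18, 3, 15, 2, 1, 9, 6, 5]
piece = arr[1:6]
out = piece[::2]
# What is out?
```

arr has length 8. The slice arr[1:6] selects indices [1, 2, 3, 4, 5] (1->3, 2->15, 3->2, 4->1, 5->9), giving [3, 15, 2, 1, 9]. So piece = [3, 15, 2, 1, 9]. piece has length 5. The slice piece[::2] selects indices [0, 2, 4] (0->3, 2->2, 4->9), giving [3, 2, 9].

[3, 2, 9]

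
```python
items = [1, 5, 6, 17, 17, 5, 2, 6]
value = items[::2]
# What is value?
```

items has length 8. The slice items[::2] selects indices [0, 2, 4, 6] (0->1, 2->6, 4->17, 6->2), giving [1, 6, 17, 2].

[1, 6, 17, 2]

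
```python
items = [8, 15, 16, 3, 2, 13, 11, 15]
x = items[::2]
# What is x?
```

items has length 8. The slice items[::2] selects indices [0, 2, 4, 6] (0->8, 2->16, 4->2, 6->11), giving [8, 16, 2, 11].

[8, 16, 2, 11]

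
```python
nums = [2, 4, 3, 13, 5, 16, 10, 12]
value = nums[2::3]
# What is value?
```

nums has length 8. The slice nums[2::3] selects indices [2, 5] (2->3, 5->16), giving [3, 16].

[3, 16]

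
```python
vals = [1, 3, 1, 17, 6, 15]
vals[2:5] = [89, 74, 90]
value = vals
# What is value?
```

vals starts as [1, 3, 1, 17, 6, 15] (length 6). The slice vals[2:5] covers indices [2, 3, 4] with values [1, 17, 6]. Replacing that slice with [89, 74, 90] (same length) produces [1, 3, 89, 74, 90, 15].

[1, 3, 89, 74, 90, 15]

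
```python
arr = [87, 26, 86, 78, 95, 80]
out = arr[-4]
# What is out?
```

arr has length 6. Negative index -4 maps to positive index 6 + (-4) = 2. arr[2] = 86.

86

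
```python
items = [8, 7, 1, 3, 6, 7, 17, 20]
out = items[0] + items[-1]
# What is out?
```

items has length 8. items[0] = 8.
items has length 8. Negative index -1 maps to positive index 8 + (-1) = 7. items[7] = 20.
Sum: 8 + 20 = 28.

28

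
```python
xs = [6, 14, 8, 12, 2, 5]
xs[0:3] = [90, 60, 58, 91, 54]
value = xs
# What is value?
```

xs starts as [6, 14, 8, 12, 2, 5] (length 6). The slice xs[0:3] covers indices [0, 1, 2] with values [6, 14, 8]. Replacing that slice with [90, 60, 58, 91, 54] (different length) produces [90, 60, 58, 91, 54, 12, 2, 5].

[90, 60, 58, 91, 54, 12, 2, 5]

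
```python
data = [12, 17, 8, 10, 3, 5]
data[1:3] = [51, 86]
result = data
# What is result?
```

data starts as [12, 17, 8, 10, 3, 5] (length 6). The slice data[1:3] covers indices [1, 2] with values [17, 8]. Replacing that slice with [51, 86] (same length) produces [12, 51, 86, 10, 3, 5].

[12, 51, 86, 10, 3, 5]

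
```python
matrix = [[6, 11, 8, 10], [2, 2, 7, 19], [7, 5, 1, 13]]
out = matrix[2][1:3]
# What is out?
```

matrix[2] = [7, 5, 1, 13]. matrix[2] has length 4. The slice matrix[2][1:3] selects indices [1, 2] (1->5, 2->1), giving [5, 1].

[5, 1]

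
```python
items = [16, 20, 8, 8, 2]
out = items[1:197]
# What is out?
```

items has length 5. The slice items[1:197] selects indices [1, 2, 3, 4] (1->20, 2->8, 3->8, 4->2), giving [20, 8, 8, 2].

[20, 8, 8, 2]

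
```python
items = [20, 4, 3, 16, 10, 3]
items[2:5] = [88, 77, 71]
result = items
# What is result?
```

items starts as [20, 4, 3, 16, 10, 3] (length 6). The slice items[2:5] covers indices [2, 3, 4] with values [3, 16, 10]. Replacing that slice with [88, 77, 71] (same length) produces [20, 4, 88, 77, 71, 3].

[20, 4, 88, 77, 71, 3]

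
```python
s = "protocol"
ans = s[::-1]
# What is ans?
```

s has length 8. The slice s[::-1] selects indices [7, 6, 5, 4, 3, 2, 1, 0] (7->'l', 6->'o', 5->'c', 4->'o', 3->'t', 2->'o', 1->'r', 0->'p'), giving 'locotorp'.

'locotorp'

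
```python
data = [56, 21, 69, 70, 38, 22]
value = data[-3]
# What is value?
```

data has length 6. Negative index -3 maps to positive index 6 + (-3) = 3. data[3] = 70.

70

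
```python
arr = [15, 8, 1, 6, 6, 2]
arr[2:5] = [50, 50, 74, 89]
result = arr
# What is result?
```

arr starts as [15, 8, 1, 6, 6, 2] (length 6). The slice arr[2:5] covers indices [2, 3, 4] with values [1, 6, 6]. Replacing that slice with [50, 50, 74, 89] (different length) produces [15, 8, 50, 50, 74, 89, 2].

[15, 8, 50, 50, 74, 89, 2]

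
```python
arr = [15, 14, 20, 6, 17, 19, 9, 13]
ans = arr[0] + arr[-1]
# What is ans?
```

arr has length 8. arr[0] = 15.
arr has length 8. Negative index -1 maps to positive index 8 + (-1) = 7. arr[7] = 13.
Sum: 15 + 13 = 28.

28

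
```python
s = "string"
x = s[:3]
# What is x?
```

s has length 6. The slice s[:3] selects indices [0, 1, 2] (0->'s', 1->'t', 2->'r'), giving 'str'.

'str'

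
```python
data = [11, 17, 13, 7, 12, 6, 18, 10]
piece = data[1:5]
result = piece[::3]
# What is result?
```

data has length 8. The slice data[1:5] selects indices [1, 2, 3, 4] (1->17, 2->13, 3->7, 4->12), giving [17, 13, 7, 12]. So piece = [17, 13, 7, 12]. piece has length 4. The slice piece[::3] selects indices [0, 3] (0->17, 3->12), giving [17, 12].

[17, 12]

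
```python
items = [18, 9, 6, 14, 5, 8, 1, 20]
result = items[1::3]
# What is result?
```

items has length 8. The slice items[1::3] selects indices [1, 4, 7] (1->9, 4->5, 7->20), giving [9, 5, 20].

[9, 5, 20]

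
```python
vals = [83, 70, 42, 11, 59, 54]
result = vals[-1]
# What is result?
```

vals has length 6. Negative index -1 maps to positive index 6 + (-1) = 5. vals[5] = 54.

54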